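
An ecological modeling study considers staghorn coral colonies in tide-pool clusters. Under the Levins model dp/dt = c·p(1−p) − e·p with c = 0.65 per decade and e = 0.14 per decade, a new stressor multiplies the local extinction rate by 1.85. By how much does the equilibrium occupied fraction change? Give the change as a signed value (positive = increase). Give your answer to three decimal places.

-0.183

Before: p* = 1 − 0.14/0.65 = 0.7846.
After the change, c = 0.65, e = 0.259, so p* = 1 − 0.259/0.65 = 0.6015.
Δp* = 0.6015 − 0.7846 = -0.1831.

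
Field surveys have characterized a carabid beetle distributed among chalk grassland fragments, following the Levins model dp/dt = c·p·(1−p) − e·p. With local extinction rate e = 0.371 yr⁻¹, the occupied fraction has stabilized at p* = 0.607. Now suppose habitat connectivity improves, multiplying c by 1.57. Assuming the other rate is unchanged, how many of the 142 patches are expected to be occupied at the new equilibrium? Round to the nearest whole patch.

106

Balance c(1−p*) = e gives c = e/(1 − 0.60700) = 0.371/0.39300 = 0.94402.
New p* = 1 − e/c = 1 − 0.37100/1.48211 = 0.74968.
Expected occupied = 142 × 0.74968 = 106.45 ≈ 106.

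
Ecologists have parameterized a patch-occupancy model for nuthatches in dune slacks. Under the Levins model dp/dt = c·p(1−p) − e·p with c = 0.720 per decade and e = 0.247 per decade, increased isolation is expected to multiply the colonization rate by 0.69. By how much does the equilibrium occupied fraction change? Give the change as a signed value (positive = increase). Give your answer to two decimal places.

Before: p* = 1 − 0.247/0.720 = 0.6569.
After the change, c = 0.4968, e = 0.247, so p* = 1 − 0.247/0.4968 = 0.5028.
Δp* = 0.5028 − 0.6569 = -0.1541.

-0.15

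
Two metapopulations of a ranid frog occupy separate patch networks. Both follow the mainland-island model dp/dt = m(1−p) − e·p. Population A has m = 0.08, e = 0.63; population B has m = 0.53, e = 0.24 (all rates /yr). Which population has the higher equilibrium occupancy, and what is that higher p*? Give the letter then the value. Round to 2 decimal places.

A: p*_A = m/(m+e) = 0.08/0.7100 = 0.1127.
B: p*_B = 0.53/0.7700 = 0.6883.
B is higher at 0.6883.

B, 0.69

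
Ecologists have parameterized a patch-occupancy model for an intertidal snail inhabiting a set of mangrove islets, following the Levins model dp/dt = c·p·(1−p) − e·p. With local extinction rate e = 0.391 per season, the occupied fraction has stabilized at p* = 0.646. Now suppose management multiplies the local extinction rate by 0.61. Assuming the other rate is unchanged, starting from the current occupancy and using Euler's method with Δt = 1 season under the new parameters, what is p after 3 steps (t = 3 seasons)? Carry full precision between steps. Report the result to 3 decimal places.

Balance c(1−p*) = e gives c = e/(1 − 0.64600) = 0.391/0.35400 = 1.10452.
Starting from p₀ = 0.64600; update p ← p + (dp/dt)·Δt with the new parameters.
  1  |  dp/dt·Δt = +0.098509  |  p_1 = 0.744509
  2  |  dp/dt·Δt = +0.032524  |  p_2 = 0.777033
  3  |  dp/dt·Δt = +0.006031  |  p_3 = 0.783064

0.783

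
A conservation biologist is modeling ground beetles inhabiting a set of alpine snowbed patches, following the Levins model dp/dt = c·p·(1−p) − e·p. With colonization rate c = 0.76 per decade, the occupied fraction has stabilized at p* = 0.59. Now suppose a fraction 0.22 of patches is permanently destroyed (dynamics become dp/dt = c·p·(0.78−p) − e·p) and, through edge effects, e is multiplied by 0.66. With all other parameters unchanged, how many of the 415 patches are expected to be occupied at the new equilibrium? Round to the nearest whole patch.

211

Balance c(1−p*) = e gives e = 0.76×(1 − 0.59000) = 0.31160.
New p* = 0.78 − e/c = 0.78 − 0.20566/0.76000 = 0.50939.
Expected occupied = 415 × 0.50939 = 211.40 ≈ 211.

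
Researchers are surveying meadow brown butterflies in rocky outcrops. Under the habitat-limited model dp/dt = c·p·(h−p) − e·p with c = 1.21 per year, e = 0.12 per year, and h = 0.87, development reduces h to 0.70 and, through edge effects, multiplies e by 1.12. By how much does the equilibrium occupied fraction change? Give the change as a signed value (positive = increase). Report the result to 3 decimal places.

-0.182

Before: p* = h − e/c = 0.87 − 0.12/1.21 = 0.87 − 0.0992 = 0.7708.
After: c = 1.21, e = 0.1344, h = 0.70; p* = 0.70 − 0.1344/1.21 = 0.5889.
Δp* = 0.5889 − 0.7708 = -0.1819.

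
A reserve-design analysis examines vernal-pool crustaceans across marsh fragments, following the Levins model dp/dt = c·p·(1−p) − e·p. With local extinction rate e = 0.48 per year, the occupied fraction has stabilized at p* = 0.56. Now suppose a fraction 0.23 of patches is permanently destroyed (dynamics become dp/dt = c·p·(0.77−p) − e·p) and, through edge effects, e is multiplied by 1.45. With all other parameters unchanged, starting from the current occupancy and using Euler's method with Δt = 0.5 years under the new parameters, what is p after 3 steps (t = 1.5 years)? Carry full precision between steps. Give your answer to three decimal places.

Balance c(1−p*) = e gives c = e/(1 − 0.56000) = 0.48/0.44000 = 1.09091.
Starting from p₀ = 0.56000; update p ← p + (dp/dt)·Δt with the new parameters.
t = 0.5: p = 0.56000 + (-0.13073) = 0.42927
t = 1: p = 0.42927 + (-0.06960) = 0.35966
t = 1.5: p = 0.35966 + (-0.04466) = 0.31500

0.315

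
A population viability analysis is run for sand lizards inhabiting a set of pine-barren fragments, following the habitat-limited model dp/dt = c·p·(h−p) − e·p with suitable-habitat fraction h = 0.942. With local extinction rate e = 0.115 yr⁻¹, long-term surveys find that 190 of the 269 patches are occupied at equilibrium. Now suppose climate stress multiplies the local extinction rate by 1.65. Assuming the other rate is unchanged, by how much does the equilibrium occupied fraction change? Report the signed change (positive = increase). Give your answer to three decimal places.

Observed p* = 190/269 = 0.70632.
Balance c(h−p*) = e gives c = e/(0.942 − 0.70632) = 0.115/0.23568 = 0.48795.
New p* = 0.942 − e/c = 0.942 − 0.18975/0.48795 = 0.55313.
Δp* = 0.55313 − 0.70632 = -0.15319.

-0.153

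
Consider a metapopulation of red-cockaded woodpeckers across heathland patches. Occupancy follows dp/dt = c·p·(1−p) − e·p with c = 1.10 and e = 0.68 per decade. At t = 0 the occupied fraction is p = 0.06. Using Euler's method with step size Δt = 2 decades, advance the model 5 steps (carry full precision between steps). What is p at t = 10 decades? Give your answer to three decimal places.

Update rule: p ← p + [c·p·(1−p) − e·p]·Δt with Δt = 2.
  1  |  dp/dt·Δt = +0.042480  |  p_1 = 0.102480
  2  |  dp/dt·Δt = +0.062978  |  p_2 = 0.165458
  3  |  dp/dt·Δt = +0.078757  |  p_3 = 0.244215
  4  |  dp/dt·Δt = +0.073930  |  p_4 = 0.318146
  5  |  dp/dt·Δt = +0.044566  |  p_5 = 0.362711

0.363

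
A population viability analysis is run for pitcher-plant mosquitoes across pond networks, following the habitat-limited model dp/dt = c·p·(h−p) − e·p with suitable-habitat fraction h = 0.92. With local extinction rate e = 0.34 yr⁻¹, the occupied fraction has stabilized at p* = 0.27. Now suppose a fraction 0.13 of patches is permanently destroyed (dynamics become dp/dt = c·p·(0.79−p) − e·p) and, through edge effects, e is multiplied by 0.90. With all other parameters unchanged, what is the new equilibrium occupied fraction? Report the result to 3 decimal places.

Balance c(h−p*) = e gives c = e/(0.92 − 0.27000) = 0.34/0.65000 = 0.52308.
New p* = 0.79 − e/c = 0.79 − 0.30600/0.52308 = 0.20500.

0.205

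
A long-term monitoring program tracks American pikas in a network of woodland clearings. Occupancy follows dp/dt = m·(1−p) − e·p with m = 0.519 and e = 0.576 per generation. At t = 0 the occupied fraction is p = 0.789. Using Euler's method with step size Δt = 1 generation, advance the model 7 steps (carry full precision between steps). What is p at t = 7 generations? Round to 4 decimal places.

Update rule: p ← p + [m·(1−p) − e·p]·Δt with Δt = 1.
p: 0.78900 → 0.44405  (Δp = -0.34496)
p: 0.44405 → 0.47682  (Δp = +0.03277)
p: 0.47682 → 0.47370  (Δp = -0.00311)
p: 0.47370 → 0.47400  (Δp = +0.00030)
p: 0.47400 → 0.47397  (Δp = -0.00003)
p: 0.47397 → 0.47397  (Δp = +0.00000)
p: 0.47397 → 0.47397  (Δp = -0.00000)

0.4740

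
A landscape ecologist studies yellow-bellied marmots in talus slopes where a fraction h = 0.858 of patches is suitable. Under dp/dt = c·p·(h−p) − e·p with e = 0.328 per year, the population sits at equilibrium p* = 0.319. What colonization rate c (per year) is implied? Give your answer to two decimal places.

0.61

At equilibrium c(h−p*) = e, so c = e/(h−p*).
c = 0.328/(0.858 − 0.319) = 0.328/0.5390 = 0.6085.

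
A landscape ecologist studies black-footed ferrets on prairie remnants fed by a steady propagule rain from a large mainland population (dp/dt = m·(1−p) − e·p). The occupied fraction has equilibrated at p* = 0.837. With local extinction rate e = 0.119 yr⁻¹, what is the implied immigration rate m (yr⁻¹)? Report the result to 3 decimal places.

At equilibrium m(1−p*) = e·p*, so m = e·p*/(1−p*).
m = 0.119 × 0.837 / 0.1630 = 0.0996/0.1630 = 0.6111.

0.611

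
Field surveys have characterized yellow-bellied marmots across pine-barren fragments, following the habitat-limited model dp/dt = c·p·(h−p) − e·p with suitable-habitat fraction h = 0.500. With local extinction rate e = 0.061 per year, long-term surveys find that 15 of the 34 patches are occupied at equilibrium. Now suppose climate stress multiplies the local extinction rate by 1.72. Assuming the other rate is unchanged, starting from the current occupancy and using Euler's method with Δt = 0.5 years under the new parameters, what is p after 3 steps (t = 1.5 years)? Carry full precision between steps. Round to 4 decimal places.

0.4186

Observed p* = 15/34 = 0.44118.
Balance c(h−p*) = e gives c = e/(0.5 − 0.44118) = 0.061/0.05882 = 1.03700.
Starting from p₀ = 0.44118; update p ← p + (dp/dt)·Δt with the new parameters.
  1  |  dp/dt·Δt = -0.009688  |  p_1 = 0.431488
  2  |  dp/dt·Δt = -0.007308  |  p_2 = 0.424180
  3  |  dp/dt·Δt = -0.005577  |  p_3 = 0.418603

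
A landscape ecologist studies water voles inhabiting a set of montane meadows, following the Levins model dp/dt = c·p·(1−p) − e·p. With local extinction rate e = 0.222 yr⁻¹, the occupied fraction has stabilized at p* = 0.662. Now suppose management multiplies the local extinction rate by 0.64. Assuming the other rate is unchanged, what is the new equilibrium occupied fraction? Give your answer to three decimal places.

0.784

Balance c(1−p*) = e gives c = e/(1 − 0.66200) = 0.222/0.33800 = 0.65680.
New p* = 1 − e/c = 1 − 0.14208/0.65680 = 0.78368.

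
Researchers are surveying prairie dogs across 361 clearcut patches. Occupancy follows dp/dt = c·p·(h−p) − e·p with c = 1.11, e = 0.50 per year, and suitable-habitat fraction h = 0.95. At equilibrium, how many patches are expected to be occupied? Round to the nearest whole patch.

p* = h − e/c = 0.95 − 0.4505 = 0.4995.
Expected occupied patches = N × p* = 361 × 0.4995 = 180.34 ≈ 180.

180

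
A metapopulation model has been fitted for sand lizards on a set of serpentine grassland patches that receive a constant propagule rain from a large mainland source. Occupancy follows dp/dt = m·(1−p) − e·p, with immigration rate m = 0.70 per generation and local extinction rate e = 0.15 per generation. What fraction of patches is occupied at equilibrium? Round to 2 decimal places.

0.82

At equilibrium the propagule rain into empty patches balances local extinction: m(1−p*) = e·p*.
p* = m/(m+e) = 0.70/(0.70+0.15) = 0.70/0.8500 = 0.8235.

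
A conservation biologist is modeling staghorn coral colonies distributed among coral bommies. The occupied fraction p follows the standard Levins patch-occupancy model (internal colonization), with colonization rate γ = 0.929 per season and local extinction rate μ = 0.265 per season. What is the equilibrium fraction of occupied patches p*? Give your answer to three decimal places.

Setting dp/dt = 0 and dividing through by p* gives γ·(1−p*) = μ.
So p* = 1 − μ/γ = 1 − 0.265/0.929 = 1 − 0.2853 = 0.7147.

0.715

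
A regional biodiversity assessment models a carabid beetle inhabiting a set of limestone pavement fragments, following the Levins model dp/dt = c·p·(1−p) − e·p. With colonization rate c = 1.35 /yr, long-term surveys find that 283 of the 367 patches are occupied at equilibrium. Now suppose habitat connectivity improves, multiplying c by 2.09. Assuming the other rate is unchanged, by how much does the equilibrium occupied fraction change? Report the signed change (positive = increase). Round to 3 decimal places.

0.119

Observed p* = 283/367 = 0.77112.
Balance c(1−p*) = e gives e = 1.35×(1 − 0.77112) = 0.30899.
New p* = 1 − e/c = 1 − 0.30899/2.82150 = 0.89049.
Δp* = 0.89049 − 0.77112 = +0.11937.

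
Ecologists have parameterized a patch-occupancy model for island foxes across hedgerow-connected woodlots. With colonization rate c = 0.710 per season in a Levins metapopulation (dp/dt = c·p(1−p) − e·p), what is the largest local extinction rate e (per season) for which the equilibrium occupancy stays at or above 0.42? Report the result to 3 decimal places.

0.412

1 − e/c ≥ 0.42 ⇒ e ≤ c(1 − 0.42) = 0.710 × 0.5800.
e_max = 0.4118.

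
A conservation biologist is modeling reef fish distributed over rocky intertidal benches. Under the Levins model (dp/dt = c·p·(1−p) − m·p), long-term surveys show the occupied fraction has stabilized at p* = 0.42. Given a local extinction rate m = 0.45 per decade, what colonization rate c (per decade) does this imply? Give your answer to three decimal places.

At equilibrium c(1−p*) = m, so c = m/(1−p*).
c = 0.45/(1 − 0.42) = 0.45/0.5800 = 0.7759.

0.776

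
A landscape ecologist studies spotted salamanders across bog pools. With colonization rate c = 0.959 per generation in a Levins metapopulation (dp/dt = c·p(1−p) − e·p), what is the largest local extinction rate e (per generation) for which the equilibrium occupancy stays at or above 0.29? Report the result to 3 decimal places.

0.681

1 − e/c ≥ 0.29 ⇒ e ≤ c(1 − 0.29) = 0.959 × 0.7100.
e_max = 0.6809.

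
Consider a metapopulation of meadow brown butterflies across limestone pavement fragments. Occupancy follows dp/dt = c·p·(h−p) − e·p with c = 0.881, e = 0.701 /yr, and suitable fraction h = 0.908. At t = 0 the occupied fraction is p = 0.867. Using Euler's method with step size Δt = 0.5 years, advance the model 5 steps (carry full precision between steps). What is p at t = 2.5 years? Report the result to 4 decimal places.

0.3073

Update rule: p ← p + [c·p·(h−p) − e·p]·Δt with Δt = 0.5.
step 1: Δp = -0.28823, p = 0.57877
step 2: Δp = -0.11892, p = 0.45985
step 3: Δp = -0.07040, p = 0.38945
step 4: Δp = -0.04754, p = 0.34191
step 5: Δp = -0.03458, p = 0.30733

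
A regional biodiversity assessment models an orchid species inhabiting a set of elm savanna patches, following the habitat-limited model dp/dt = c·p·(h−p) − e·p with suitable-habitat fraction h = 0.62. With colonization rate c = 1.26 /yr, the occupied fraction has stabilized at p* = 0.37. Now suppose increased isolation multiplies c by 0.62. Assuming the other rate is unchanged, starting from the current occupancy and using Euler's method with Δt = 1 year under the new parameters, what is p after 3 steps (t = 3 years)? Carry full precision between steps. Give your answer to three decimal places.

Balance c(h−p*) = e gives e = 1.26×(0.62 − 0.37000) = 0.31500.
Starting from p₀ = 0.37000; update p ← p + (dp/dt)·Δt with the new parameters.
  1  |  dp/dt·Δt = -0.044289  |  p_1 = 0.325711
  2  |  dp/dt·Δt = -0.027718  |  p_2 = 0.297993
  3  |  dp/dt·Δt = -0.018907  |  p_3 = 0.279086

0.279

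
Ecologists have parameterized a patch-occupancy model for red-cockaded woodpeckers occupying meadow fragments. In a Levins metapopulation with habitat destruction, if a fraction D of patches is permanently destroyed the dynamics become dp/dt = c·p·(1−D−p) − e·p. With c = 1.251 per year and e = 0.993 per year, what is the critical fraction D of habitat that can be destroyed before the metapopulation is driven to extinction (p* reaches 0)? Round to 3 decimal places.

The nontrivial equilibrium is p* = (1−D) − e/c; extinction occurs when this hits zero.
So D_crit = 1 − e/c = 1 − 0.993/1.251 = 1 − 0.7938 = 0.2062.
This equals the undisturbed p*, a classic result of Lande's extension.

0.206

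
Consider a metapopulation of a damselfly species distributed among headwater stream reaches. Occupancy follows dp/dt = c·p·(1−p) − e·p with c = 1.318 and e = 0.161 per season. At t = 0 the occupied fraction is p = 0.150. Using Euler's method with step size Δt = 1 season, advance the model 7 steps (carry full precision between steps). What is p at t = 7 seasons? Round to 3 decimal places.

0.878

Update rule: p ← p + [c·p·(1−p) − e·p]·Δt with Δt = 1.
  1  |  dp/dt·Δt = +0.143895  |  p_1 = 0.293895
  2  |  dp/dt·Δt = +0.226195  |  p_2 = 0.520090
  3  |  dp/dt·Δt = +0.245234  |  p_3 = 0.765324
  4  |  dp/dt·Δt = +0.113500  |  p_4 = 0.878824
  5  |  dp/dt·Δt = -0.001133  |  p_5 = 0.877690
  6  |  dp/dt·Δt = +0.000179  |  p_6 = 0.877870
  7  |  dp/dt·Δt = -0.000028  |  p_7 = 0.877841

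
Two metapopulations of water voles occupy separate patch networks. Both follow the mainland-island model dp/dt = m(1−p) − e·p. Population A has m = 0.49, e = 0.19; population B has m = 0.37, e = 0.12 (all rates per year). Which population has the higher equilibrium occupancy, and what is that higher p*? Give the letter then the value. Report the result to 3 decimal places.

A: p*_A = m/(m+e) = 0.49/0.6800 = 0.7206.
B: p*_B = 0.37/0.4900 = 0.7551.
B is higher at 0.7551.

B, 0.755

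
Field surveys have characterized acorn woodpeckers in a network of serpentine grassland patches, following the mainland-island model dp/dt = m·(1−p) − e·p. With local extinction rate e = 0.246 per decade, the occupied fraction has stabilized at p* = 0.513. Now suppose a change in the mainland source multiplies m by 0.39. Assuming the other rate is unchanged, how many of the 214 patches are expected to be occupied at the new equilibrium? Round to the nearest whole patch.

Balance m(1−p*) = e·p* gives m = e·p*/(1−p*) = 0.246×0.51300/0.48700 = 0.25913.
New p* = m/(m+e) = 0.10106/(0.10106+0.24600) = 0.29119.
Expected occupied = 214 × 0.29119 = 62.31 ≈ 62.

62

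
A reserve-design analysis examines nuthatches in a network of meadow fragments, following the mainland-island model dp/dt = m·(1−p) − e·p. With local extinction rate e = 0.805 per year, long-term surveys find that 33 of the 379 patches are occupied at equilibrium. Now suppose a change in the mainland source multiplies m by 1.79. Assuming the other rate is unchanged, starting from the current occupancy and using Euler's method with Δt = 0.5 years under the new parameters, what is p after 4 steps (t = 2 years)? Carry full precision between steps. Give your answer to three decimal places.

Observed p* = 33/379 = 0.08707.
Balance m(1−p*) = e·p* gives m = e·p*/(1−p*) = 0.805×0.08707/0.91293 = 0.07678.
Starting from p₀ = 0.08707; update p ← p + (dp/dt)·Δt with the new parameters.
t = 0.5: p = 0.08707 + (+0.02769) = 0.11476
t = 1: p = 0.11476 + (+0.01464) = 0.12940
t = 1.5: p = 0.12940 + (+0.00774) = 0.13714
t = 2: p = 0.13714 + (+0.00409) = 0.14123

0.141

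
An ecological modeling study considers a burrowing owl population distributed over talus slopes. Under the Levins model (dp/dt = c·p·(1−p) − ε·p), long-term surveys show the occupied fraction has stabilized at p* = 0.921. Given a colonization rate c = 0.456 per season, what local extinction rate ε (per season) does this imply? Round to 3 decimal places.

0.036

At equilibrium c(1−p*) = ε.
ε = 0.456 × (1 − 0.921) = 0.456 × 0.0790 = 0.0360.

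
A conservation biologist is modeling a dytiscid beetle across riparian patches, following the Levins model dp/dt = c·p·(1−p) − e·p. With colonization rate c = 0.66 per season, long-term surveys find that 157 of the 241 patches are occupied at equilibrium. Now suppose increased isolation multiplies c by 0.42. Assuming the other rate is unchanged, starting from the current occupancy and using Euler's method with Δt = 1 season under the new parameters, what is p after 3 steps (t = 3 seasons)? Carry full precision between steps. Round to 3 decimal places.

0.456

Observed p* = 157/241 = 0.65145.
Balance c(1−p*) = e gives e = 0.66×(1 − 0.65145) = 0.23004.
Starting from p₀ = 0.65145; update p ← p + (dp/dt)·Δt with the new parameters.
p: 0.65145 → 0.56453  (Δp = -0.08692)
p: 0.56453 → 0.50281  (Δp = -0.06172)
p: 0.50281 → 0.45644  (Δp = -0.04637)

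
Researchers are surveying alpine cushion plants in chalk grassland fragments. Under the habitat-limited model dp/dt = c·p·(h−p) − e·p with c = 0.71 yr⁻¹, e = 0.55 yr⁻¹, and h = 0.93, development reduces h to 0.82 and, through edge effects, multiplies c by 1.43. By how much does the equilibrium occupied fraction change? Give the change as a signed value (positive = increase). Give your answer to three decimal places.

0.123

Before: p* = h − e/c = 0.93 − 0.55/0.71 = 0.93 − 0.7746 = 0.1554.
After: c = 1.0153, e = 0.55, h = 0.82; p* = 0.82 − 0.55/1.0153 = 0.2783.
Δp* = 0.2783 − 0.1554 = +0.1229.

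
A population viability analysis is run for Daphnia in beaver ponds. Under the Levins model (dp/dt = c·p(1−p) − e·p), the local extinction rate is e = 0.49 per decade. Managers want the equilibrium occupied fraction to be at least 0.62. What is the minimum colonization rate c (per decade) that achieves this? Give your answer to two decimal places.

p* = 1 − e/c ≥ 0.62 requires e/c ≤ 0.3800, i.e. c ≥ e/0.3800.
c_min = 0.49/0.3800 = 1.2895.

1.29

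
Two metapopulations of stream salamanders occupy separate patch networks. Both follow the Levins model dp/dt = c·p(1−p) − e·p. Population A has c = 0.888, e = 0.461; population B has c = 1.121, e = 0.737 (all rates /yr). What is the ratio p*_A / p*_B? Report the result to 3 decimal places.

1.404

A: p*_A = 1 − 0.461/0.888 = 0.4809.
B: p*_B = 1 − 0.737/1.121 = 0.3426.
p*_A / p*_B = 0.4809/0.3426 = 1.4037.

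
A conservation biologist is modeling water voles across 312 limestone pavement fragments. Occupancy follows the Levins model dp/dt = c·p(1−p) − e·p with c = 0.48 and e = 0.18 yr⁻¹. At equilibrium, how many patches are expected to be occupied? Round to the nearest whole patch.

195

p* = 1 − e/c = 1 − 0.18/0.48 = 0.6250.
Expected occupied patches = N × p* = 312 × 0.6250 = 195.00 ≈ 195.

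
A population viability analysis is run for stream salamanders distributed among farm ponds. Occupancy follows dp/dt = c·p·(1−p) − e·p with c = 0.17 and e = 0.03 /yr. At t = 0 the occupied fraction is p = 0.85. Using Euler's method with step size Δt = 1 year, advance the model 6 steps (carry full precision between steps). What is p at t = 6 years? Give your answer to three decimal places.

0.834

Update rule: p ← p + [c·p·(1−p) − e·p]·Δt with Δt = 1.
  1  |  dp/dt·Δt = -0.003825  |  p_1 = 0.846175
  2  |  dp/dt·Δt = -0.003258  |  p_2 = 0.842917
  3  |  dp/dt·Δt = -0.002778  |  p_3 = 0.840139
  4  |  dp/dt·Δt = -0.002372  |  p_4 = 0.837767
  5  |  dp/dt·Δt = -0.002028  |  p_5 = 0.835739
  6  |  dp/dt·Δt = -0.001735  |  p_6 = 0.834005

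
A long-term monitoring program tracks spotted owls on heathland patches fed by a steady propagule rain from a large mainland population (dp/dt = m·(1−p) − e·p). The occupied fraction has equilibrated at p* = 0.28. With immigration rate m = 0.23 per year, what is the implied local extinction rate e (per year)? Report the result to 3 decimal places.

At equilibrium m(1−p*) = e·p*, so e = m(1−p*)/p*.
e = 0.23 × 0.7200 / 0.28 = 0.5914.

0.591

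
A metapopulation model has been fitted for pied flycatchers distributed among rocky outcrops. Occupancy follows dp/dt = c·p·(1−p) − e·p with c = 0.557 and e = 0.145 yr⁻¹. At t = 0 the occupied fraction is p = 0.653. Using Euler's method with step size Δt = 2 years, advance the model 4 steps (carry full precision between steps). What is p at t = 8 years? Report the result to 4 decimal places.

Update rule: p ← p + [c·p·(1−p) − e·p]·Δt with Δt = 2.
t = 2: p = 0.65300 + (+0.06305) = 0.71605
t = 4: p = 0.71605 + (+0.01884) = 0.73490
t = 6: p = 0.73490 + (+0.00391) = 0.73881
t = 8: p = 0.73881 + (+0.00071) = 0.73952

0.7395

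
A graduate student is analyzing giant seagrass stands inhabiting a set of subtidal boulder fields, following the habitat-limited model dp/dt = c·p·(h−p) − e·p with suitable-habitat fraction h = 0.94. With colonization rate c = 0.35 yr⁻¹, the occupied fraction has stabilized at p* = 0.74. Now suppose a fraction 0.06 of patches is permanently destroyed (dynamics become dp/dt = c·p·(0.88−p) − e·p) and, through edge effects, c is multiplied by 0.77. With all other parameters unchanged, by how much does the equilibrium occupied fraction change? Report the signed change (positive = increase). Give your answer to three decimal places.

-0.120

Balance c(h−p*) = e gives e = 0.35×(0.94 − 0.74000) = 0.07000.
New p* = 0.88 − e/c = 0.88 − 0.07000/0.26950 = 0.62026.
Δp* = 0.62026 − 0.74000 = -0.11974.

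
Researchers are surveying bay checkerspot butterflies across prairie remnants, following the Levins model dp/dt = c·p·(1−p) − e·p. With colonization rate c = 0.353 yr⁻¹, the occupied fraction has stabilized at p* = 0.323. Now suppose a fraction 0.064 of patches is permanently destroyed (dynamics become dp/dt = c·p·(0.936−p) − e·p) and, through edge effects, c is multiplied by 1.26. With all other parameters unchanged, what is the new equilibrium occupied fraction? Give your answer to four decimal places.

Balance c(1−p*) = e gives e = 0.353×(1 − 0.32300) = 0.23898.
New p* = 0.936 − e/c = 0.936 − 0.23898/0.44478 = 0.39870.

0.3987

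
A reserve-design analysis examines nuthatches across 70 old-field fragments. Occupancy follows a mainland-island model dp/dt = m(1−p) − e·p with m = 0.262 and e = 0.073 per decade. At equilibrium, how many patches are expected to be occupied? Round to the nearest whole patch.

55

p* = m/(m+e) = 0.262/0.3350 = 0.7821.
Expected occupied patches = N × p* = 70 × 0.7821 = 54.75 ≈ 55.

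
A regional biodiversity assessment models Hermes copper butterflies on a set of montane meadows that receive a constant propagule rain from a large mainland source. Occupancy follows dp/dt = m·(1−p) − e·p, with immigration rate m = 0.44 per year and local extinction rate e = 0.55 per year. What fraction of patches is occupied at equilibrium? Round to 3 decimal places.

Setting dp/dt = 0: m − m·p* = e·p*, so m = (m+e)·p*.
p* = m/(m+e) = 0.44/(0.44+0.55) = 0.44/0.9900 = 0.4444.

0.444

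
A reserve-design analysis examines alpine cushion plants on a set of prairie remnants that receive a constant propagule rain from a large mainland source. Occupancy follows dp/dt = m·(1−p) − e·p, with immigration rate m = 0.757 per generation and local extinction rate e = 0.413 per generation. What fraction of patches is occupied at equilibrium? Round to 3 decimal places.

At equilibrium the propagule rain into empty patches balances local extinction: m(1−p*) = e·p*.
p* = m/(m+e) = 0.757/(0.757+0.413) = 0.757/1.1700 = 0.6470.

0.647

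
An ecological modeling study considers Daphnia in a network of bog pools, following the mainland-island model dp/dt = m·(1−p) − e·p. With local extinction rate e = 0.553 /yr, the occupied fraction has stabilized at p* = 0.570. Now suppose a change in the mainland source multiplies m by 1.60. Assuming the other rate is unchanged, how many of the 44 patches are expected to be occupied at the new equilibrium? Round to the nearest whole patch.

Balance m(1−p*) = e·p* gives m = e·p*/(1−p*) = 0.553×0.57000/0.43000 = 0.73305.
New p* = m/(m+e) = 1.17288/(1.17288+0.55300) = 0.67958.
Expected occupied = 44 × 0.67958 = 29.90 ≈ 30.

30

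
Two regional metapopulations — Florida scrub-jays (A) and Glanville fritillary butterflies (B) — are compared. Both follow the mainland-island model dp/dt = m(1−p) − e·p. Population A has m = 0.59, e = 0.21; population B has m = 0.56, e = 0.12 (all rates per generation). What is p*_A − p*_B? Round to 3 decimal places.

A: p*_A = m/(m+e) = 0.59/0.8000 = 0.7375.
B: p*_B = 0.56/0.6800 = 0.8235.
p*_A − p*_B = 0.7375 − 0.8235 = -0.0860.

-0.086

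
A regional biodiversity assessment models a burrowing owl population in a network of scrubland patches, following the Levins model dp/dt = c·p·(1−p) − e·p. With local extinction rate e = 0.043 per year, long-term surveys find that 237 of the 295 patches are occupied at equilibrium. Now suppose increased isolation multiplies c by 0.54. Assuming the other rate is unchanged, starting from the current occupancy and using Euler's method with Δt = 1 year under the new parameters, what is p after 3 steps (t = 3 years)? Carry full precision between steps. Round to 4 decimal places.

Observed p* = 237/295 = 0.80339.
Balance c(1−p*) = e gives c = e/(1 − 0.80339) = 0.043/0.19661 = 0.21871.
Starting from p₀ = 0.80339; update p ← p + (dp/dt)·Δt with the new parameters.
t = 1: p = 0.80339 + (-0.01589) = 0.78750
t = 2: p = 0.78750 + (-0.01410) = 0.77340
t = 3: p = 0.77340 + (-0.01256) = 0.76084

0.7608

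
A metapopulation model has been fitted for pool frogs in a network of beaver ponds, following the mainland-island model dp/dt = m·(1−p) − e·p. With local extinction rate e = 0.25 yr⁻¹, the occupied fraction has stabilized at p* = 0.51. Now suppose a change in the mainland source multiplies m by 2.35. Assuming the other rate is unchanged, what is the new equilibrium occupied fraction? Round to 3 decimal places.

0.710

Balance m(1−p*) = e·p* gives m = e·p*/(1−p*) = 0.25×0.51000/0.49000 = 0.26020.
New p* = m/(m+e) = 0.61147/(0.61147+0.25000) = 0.70980.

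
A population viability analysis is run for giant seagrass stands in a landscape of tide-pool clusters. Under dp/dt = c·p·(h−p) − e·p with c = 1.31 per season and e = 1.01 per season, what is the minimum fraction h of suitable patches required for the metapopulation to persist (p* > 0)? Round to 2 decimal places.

p* = h − e/c is positive only when h > e/c.
h_min = e/c = 1.01/1.31 = 0.7710.

0.77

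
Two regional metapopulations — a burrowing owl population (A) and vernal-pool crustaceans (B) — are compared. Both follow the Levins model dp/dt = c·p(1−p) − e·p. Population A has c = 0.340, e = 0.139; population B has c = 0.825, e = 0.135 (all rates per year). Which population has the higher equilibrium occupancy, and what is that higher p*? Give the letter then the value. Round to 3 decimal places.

B, 0.836

A: p*_A = 1 − 0.139/0.340 = 0.5912.
B: p*_B = 1 − 0.135/0.825 = 0.8364.
B is higher at 0.8364.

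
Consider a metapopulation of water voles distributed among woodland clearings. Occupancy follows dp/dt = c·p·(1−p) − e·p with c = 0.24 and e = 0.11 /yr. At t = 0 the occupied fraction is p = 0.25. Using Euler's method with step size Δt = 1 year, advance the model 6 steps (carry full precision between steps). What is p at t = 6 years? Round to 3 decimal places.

Update rule: p ← p + [c·p·(1−p) − e·p]·Δt with Δt = 1.
  1  |  dp/dt·Δt = +0.017500  |  p_1 = 0.267500
  2  |  dp/dt·Δt = +0.017601  |  p_2 = 0.285102
  3  |  dp/dt·Δt = +0.017555  |  p_3 = 0.302657
  4  |  dp/dt·Δt = +0.017361  |  p_4 = 0.320018
  5  |  dp/dt·Δt = +0.017024  |  p_5 = 0.337041
  6  |  dp/dt·Δt = +0.016552  |  p_6 = 0.353594

0.354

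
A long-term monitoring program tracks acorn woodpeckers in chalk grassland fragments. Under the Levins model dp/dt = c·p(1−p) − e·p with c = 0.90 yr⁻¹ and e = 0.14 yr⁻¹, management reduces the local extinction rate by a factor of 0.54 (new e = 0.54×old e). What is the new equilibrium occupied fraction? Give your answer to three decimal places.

0.916

Before: p* = 1 − 0.14/0.90 = 0.8444.
After the change, c = 0.9, e = 0.0756, so p* = 1 − 0.0756/0.9 = 0.9160.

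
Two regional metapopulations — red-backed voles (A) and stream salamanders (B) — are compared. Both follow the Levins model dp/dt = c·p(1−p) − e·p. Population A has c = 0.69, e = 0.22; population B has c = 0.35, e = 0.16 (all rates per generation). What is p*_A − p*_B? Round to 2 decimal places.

0.14

A: p*_A = 1 − 0.22/0.69 = 0.6812.
B: p*_B = 1 − 0.16/0.35 = 0.5429.
p*_A − p*_B = 0.6812 − 0.5429 = 0.1383.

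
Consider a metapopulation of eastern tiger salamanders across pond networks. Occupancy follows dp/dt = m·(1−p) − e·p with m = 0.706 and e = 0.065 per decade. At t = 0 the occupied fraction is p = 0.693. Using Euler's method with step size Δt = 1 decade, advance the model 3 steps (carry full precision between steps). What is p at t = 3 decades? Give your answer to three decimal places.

Update rule: p ← p + [m·(1−p) − e·p]·Δt with Δt = 1.
  1  |  dp/dt·Δt = +0.171697  |  p_1 = 0.864697
  2  |  dp/dt·Δt = +0.039319  |  p_2 = 0.904016
  3  |  dp/dt·Δt = +0.009004  |  p_3 = 0.913020

0.913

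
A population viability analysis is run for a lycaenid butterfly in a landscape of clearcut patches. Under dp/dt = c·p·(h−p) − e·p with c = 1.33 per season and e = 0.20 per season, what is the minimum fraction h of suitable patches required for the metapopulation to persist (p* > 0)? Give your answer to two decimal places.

p* = h − e/c is positive only when h > e/c.
h_min = e/c = 0.20/1.33 = 0.1504.

0.15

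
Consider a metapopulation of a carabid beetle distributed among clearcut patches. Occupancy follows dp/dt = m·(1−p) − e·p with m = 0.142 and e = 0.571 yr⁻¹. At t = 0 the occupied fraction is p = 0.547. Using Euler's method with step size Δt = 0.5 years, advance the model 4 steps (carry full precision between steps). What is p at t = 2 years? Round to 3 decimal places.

Update rule: p ← p + [m·(1−p) − e·p]·Δt with Δt = 0.5.
  1  |  dp/dt·Δt = -0.124005  |  p_1 = 0.422995
  2  |  dp/dt·Δt = -0.079798  |  p_2 = 0.343197
  3  |  dp/dt·Δt = -0.051350  |  p_3 = 0.291847
  4  |  dp/dt·Δt = -0.033044  |  p_4 = 0.258804

0.259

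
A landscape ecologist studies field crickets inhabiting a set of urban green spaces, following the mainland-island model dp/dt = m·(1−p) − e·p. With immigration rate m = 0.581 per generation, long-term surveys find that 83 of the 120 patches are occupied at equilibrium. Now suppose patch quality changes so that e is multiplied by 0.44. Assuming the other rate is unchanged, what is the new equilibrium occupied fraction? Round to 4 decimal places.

0.8360

Observed p* = 83/120 = 0.69167.
Balance m(1−p*) = e·p* gives e = m(1−p*)/p* = 0.581×0.30833/0.69167 = 0.25900.
New p* = m/(m+e) = 0.58100/(0.58100+0.11396) = 0.83602.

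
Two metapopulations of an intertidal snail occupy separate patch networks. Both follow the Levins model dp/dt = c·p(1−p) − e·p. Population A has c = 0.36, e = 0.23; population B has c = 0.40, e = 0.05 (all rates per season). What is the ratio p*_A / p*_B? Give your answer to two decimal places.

0.41

A: p*_A = 1 − 0.23/0.36 = 0.3611.
B: p*_B = 1 − 0.05/0.40 = 0.8750.
p*_A / p*_B = 0.3611/0.8750 = 0.4127.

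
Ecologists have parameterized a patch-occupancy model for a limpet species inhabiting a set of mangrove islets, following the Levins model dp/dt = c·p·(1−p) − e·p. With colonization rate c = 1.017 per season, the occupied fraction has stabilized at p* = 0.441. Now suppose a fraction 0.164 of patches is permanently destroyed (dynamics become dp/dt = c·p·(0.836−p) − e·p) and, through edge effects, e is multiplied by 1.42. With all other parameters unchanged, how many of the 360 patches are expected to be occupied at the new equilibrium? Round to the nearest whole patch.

15

Balance c(1−p*) = e gives e = 1.017×(1 − 0.44100) = 0.56850.
New p* = 0.836 − e/c = 0.836 − 0.80727/1.01700 = 0.04222.
Expected occupied = 360 × 0.04222 = 15.20 ≈ 15.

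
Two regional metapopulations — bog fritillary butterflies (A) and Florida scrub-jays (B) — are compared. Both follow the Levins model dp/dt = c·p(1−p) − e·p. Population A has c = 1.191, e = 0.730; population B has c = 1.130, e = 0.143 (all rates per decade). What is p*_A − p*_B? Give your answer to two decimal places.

-0.49

A: p*_A = 1 − 0.730/1.191 = 0.3871.
B: p*_B = 1 − 0.143/1.130 = 0.8735.
p*_A − p*_B = 0.3871 − 0.8735 = -0.4864.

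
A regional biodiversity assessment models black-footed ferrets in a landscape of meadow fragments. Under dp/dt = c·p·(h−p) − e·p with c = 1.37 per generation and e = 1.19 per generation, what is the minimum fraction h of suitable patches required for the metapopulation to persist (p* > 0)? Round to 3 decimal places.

0.869

p* = h − e/c is positive only when h > e/c.
h_min = e/c = 1.19/1.37 = 0.8686.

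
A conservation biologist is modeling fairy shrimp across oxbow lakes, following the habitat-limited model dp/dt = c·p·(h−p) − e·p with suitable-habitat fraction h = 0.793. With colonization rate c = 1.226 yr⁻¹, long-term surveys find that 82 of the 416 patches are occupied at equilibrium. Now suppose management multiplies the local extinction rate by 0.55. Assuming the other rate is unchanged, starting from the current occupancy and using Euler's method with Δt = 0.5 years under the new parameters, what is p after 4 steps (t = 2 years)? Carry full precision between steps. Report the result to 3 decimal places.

Observed p* = 82/416 = 0.19712.
Balance c(h−p*) = e gives e = 1.226×(0.793 − 0.19712) = 0.73055.
Starting from p₀ = 0.19712; update p ← p + (dp/dt)·Δt with the new parameters.
t = 0.5: p = 0.19712 + (+0.03240) = 0.22952
t = 1: p = 0.22952 + (+0.03317) = 0.26268
t = 1.5: p = 0.26268 + (+0.03262) = 0.29530
t = 2: p = 0.29530 + (+0.03077) = 0.32607

0.326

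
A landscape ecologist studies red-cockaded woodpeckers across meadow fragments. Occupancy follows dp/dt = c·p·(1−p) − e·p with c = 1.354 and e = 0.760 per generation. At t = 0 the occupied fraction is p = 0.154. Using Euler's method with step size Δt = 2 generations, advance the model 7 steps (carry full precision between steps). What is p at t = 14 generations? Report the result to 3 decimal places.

0.439

Update rule: p ← p + [c·p·(1−p) − e·p]·Δt with Δt = 2.
p: 0.15400 → 0.27273  (Δp = +0.11873)
p: 0.27273 → 0.39531  (Δp = +0.12258)
p: 0.39531 → 0.44176  (Δp = +0.04645)
p: 0.44176 → 0.43810  (Δp = -0.00366)
p: 0.43810 → 0.43881  (Δp = +0.00071)
p: 0.43881 → 0.43868  (Δp = -0.00013)
p: 0.43868 → 0.43870  (Δp = +0.00003)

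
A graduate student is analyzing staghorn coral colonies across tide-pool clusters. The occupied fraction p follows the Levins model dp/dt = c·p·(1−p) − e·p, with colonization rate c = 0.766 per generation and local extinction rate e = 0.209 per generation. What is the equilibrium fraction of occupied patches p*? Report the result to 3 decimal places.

0.727

At equilibrium, colonization balances extinction: c·p*·(1−p*) = e·p*.
So p* = 1 − e/c = 1 − 0.209/0.766 = 1 − 0.2728 = 0.7272.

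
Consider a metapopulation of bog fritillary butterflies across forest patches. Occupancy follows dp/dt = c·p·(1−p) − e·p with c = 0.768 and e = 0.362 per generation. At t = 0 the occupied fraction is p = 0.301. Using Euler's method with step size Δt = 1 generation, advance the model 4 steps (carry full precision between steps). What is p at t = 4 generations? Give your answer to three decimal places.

Update rule: p ← p + [c·p·(1−p) − e·p]·Δt with Δt = 1.
  1  |  dp/dt·Δt = +0.052624  |  p_1 = 0.353624
  2  |  dp/dt·Δt = +0.047533  |  p_2 = 0.401157
  3  |  dp/dt·Δt = +0.039278  |  p_3 = 0.440435
  4  |  dp/dt·Δt = +0.029838  |  p_4 = 0.470273

0.470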